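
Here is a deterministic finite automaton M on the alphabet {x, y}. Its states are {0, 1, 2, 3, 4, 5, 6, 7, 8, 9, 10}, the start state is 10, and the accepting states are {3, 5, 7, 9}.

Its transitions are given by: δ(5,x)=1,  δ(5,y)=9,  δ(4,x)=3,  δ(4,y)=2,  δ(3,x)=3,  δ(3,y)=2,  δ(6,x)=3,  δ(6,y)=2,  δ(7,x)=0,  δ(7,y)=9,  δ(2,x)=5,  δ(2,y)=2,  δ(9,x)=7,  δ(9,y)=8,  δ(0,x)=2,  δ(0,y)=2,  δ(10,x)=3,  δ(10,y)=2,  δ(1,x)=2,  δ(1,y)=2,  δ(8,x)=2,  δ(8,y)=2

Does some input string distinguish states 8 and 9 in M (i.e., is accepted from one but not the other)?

States {4,6} cannot be reached from the start state, so discard them.
Initial partition by acceptance: {3,5,7,9} | {0,1,2,8,10}.
On input x, block {3,5,7,9} splits into {3,9} and {5,7}.
Refine {3,9} on symbol x: members go to different blocks, giving {3} and {9}.
Refine {0,1,2,8,10} on symbol x: members go to different blocks, giving {0,1,8} and {2} and {10}.
Stable partition: {3} | {0,1,8} | {5,7} | {9} | {2} | {10} — 6 equivalence classes.
8 and 9 end up in different blocks, so they are distinguishable. For instance, the string 'ε' is accepted from only 9.

Yes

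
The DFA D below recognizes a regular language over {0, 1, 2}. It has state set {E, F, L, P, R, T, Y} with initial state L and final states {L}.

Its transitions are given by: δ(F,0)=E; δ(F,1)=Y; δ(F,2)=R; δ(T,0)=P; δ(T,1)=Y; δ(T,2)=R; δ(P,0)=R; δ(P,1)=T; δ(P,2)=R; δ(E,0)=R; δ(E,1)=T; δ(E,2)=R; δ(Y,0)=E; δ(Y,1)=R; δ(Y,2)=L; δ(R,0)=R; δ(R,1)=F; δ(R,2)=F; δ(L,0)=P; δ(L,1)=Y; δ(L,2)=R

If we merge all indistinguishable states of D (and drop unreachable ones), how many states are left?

5

P0 = {L} | {E,F,P,R,T,Y}.
On input 2, block {E,F,P,R,T,Y} splits into {E,F,P,R,T} and {Y}.
Split {E,F,P,R,T} by δ(·,1) → {E,P,R} and {F,T}.
Split {E,P,R} by δ(·,2) → {E,P} and {R}.
No further refinement is possible. Final partition (5 blocks): {L} | {E,P} | {Y} | {F,T} | {R}.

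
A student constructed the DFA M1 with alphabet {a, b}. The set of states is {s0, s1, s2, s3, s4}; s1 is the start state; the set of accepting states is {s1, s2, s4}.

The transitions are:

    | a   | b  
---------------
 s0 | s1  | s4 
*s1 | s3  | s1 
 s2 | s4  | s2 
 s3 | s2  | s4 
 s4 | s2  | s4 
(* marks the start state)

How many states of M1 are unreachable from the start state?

1

No path from s1 leads to s0; the other 4 states are all reachable.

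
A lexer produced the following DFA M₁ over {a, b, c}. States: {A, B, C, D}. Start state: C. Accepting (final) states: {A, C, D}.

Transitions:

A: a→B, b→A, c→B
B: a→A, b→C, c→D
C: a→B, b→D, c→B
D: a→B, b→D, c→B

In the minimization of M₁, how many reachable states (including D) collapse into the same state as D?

3

P0 = {A,C,D} | {B}.
No further refinement is possible. Final partition (2 blocks): {A,C,D} | {B}.
The equivalence class containing D is {A,C,D}, of size 3.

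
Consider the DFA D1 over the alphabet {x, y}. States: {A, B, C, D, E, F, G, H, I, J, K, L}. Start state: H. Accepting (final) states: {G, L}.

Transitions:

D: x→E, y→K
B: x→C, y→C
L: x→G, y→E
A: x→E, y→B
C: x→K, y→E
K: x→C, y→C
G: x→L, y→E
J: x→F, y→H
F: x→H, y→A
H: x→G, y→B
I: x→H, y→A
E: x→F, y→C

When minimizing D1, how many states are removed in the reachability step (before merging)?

3

No path from H leads to D, I, J; the other 9 states are all reachable.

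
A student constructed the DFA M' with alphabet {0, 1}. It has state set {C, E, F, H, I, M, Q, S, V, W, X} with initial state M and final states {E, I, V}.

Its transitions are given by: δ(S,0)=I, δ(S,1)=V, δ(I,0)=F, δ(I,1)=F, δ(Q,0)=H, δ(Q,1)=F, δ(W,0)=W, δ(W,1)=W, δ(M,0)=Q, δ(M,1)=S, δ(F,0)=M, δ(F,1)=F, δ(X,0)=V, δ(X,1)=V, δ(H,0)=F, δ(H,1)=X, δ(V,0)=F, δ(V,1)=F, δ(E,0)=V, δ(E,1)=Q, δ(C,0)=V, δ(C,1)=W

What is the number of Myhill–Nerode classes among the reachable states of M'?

Reachable states from the start: {F,H,I,M,Q,S,V,X}. Unreachable: {C,E,W} — drop them.
P0 = {I,V} | {F,H,M,Q,S,X}.
Split {F,H,M,Q,S,X} by δ(·,0) → {F,H,M,Q} and {S,X}.
On input 1, block {F,H,M,Q} splits into {H,M} and {F,Q}.
The partition is now stable with 4 blocks: {I,V} | {H,M} | {S,X} | {F,Q}.

4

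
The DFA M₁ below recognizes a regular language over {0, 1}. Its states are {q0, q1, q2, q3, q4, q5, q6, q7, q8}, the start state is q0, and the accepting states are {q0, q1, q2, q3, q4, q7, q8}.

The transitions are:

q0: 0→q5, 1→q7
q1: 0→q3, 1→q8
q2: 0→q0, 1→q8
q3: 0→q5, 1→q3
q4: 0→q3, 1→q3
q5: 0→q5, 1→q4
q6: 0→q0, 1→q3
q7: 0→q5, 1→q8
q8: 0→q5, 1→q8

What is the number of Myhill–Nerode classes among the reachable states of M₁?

3

First remove the unreachable states {q1,q2,q6}; 6 states remain.
Initial partition by acceptance: {q0,q3,q4,q7,q8} | {q5}.
On input 0, block {q0,q3,q4,q7,q8} splits into {q0,q3,q7,q8} and {q4}.
Stable partition: {q0,q3,q7,q8} | {q5} | {q4} — 3 equivalence classes.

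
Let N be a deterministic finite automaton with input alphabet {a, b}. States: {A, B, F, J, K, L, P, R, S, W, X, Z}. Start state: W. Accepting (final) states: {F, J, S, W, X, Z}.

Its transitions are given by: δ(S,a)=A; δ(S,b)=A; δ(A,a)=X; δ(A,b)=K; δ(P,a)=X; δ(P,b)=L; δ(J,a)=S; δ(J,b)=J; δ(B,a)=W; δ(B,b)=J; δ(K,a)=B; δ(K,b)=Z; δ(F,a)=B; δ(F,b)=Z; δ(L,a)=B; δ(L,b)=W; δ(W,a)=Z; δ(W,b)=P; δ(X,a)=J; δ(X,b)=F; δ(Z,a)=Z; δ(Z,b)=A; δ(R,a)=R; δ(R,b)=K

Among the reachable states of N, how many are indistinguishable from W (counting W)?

Reachable states from the start: {A,B,F,J,K,L,P,S,W,X,Z}. Unreachable: {R} — drop them.
Initial partition by acceptance: {F,J,S,W,X,Z} | {A,B,K,L,P}.
Split {F,J,S,W,X,Z} by δ(·,a) → {J,W,X,Z} and {F,S}.
Refine {J,W,X,Z} on symbol a: members go to different blocks, giving {W,X,Z} and {J}.
Split {W,X,Z} by δ(·,a) → {W,Z} and {X}.
Split {A,B,K,L,P} by δ(·,a) → {K,L} and {A,P} and {B}.
Refine {F,S} on symbol a: members go to different blocks, giving {S} and {F}.
No further refinement is possible. Final partition (8 blocks): {W,Z} | {K,L} | {S} | {J} | {X} | {A,P} | {B} | {F}.
The equivalence class containing W is {W,Z}, of size 2.

2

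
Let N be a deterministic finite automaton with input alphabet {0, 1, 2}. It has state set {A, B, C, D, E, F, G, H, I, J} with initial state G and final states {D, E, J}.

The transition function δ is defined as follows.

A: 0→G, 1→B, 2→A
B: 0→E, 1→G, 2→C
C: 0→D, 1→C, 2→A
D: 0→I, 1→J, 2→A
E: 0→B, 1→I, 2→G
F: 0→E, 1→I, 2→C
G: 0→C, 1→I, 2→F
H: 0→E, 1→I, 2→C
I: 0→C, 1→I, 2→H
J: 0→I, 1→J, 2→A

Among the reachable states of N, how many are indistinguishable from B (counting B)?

All states are reachable from the start state.
Start with accepting vs non-accepting: {D,E,J} | {A,B,C,F,G,H,I}.
Refine {D,E,J} on symbol 1: members go to different blocks, giving {D,J} and {E}.
Refine {A,B,C,F,G,H,I} on symbol 0: members go to different blocks, giving {A,G,I} and {B,F,H} and {C}.
Refine {A,G,I} on symbol 0: members go to different blocks, giving {G,I} and {A}.
Stable partition: {D,J} | {G,I} | {E} | {B,F,H} | {C} | {A} — 6 equivalence classes.
State B belongs to the block {B,F,H}, which has 3 states.

3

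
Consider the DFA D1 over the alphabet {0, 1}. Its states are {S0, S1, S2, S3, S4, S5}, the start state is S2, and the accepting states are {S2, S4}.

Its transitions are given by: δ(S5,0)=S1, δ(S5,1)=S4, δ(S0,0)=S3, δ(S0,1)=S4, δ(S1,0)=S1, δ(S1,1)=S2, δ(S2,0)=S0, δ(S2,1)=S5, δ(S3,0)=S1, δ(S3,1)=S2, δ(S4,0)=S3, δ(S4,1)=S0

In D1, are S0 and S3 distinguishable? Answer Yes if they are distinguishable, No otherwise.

All states are reachable from the start state.
Start with accepting vs non-accepting: {S2,S4} | {S0,S1,S3,S5}.
No further refinement is possible. Final partition (2 blocks): {S2,S4} | {S0,S1,S3,S5}.
S0 and S3 lie in the same block of the stable partition, so they are equivalent — no string distinguishes them.

No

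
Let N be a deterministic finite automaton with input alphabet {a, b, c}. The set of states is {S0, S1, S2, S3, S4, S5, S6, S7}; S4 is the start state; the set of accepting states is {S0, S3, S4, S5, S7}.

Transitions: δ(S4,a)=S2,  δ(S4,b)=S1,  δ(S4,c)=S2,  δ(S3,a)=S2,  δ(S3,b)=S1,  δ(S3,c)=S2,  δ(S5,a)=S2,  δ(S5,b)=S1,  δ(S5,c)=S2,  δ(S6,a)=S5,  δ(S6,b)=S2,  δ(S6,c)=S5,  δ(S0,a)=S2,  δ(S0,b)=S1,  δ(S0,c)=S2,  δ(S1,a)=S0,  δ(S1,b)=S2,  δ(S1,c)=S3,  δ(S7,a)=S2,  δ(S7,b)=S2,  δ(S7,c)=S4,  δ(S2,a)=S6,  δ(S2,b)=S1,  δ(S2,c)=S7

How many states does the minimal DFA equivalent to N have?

Initial partition by acceptance: {S0,S3,S4,S5,S7} | {S1,S2,S6}.
Refine {S0,S3,S4,S5,S7} on symbol c: members go to different blocks, giving {S0,S3,S4,S5} and {S7}.
Refine {S1,S2,S6} on symbol a: members go to different blocks, giving {S1,S6} and {S2}.
No further refinement is possible. Final partition (4 blocks): {S0,S3,S4,S5} | {S1,S6} | {S7} | {S2}.

4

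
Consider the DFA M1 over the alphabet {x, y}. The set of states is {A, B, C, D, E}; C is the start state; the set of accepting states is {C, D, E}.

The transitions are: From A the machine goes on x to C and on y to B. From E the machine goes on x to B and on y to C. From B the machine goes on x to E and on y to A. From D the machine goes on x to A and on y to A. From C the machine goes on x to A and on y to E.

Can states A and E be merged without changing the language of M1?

Reachable states from the start: {A,B,C,E}. Unreachable: {D} — drop them.
Initial partition by acceptance: {C,E} | {A,B}.
Stable partition: {C,E} | {A,B} — 2 equivalence classes.
A and E end up in different blocks, so they are distinguishable. For instance, the string 'ε' is accepted from only E.

No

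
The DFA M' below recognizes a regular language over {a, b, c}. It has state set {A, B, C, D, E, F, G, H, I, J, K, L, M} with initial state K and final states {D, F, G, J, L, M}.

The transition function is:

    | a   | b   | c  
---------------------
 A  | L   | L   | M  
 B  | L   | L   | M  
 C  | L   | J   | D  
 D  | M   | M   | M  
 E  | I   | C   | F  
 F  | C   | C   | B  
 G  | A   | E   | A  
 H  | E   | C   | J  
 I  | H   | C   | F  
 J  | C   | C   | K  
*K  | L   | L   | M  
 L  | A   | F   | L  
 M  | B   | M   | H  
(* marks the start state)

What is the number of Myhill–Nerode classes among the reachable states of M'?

First remove the unreachable states {G}; 12 states remain.
Initial partition by acceptance: {D,F,J,L,M} | {A,B,C,E,H,I,K}.
On input a, block {D,F,J,L,M} splits into {F,J,L,M} and {D}.
Refine {F,J,L,M} on symbol b: members go to different blocks, giving {F,J} and {L,M}.
On input a, block {A,B,C,E,H,I,K} splits into {A,B,C,K} and {E,H,I}.
Split {A,B,C,K} by δ(·,b) → {A,B,K} and {C}.
Split {L,M} by δ(·,b) → {L} and {M}.
The partition is now stable with 7 blocks: {F,J} | {A,B,K} | {D} | {L} | {E,H,I} | {C} | {M}.

7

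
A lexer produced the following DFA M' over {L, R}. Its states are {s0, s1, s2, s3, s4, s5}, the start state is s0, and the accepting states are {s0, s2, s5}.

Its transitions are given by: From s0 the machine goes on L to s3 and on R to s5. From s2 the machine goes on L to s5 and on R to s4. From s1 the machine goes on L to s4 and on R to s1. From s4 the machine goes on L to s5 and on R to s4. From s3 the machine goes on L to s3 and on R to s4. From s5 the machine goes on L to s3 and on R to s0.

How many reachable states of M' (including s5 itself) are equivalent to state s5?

States {s1,s2} cannot be reached from the start state, so discard them.
Initial partition by acceptance: {s0,s5} | {s3,s4}.
Refine {s3,s4} on symbol L: members go to different blocks, giving {s3} and {s4}.
The partition is now stable with 3 blocks: {s0,s5} | {s3} | {s4}.
State s5 belongs to the block {s0,s5}, which has 2 states.

2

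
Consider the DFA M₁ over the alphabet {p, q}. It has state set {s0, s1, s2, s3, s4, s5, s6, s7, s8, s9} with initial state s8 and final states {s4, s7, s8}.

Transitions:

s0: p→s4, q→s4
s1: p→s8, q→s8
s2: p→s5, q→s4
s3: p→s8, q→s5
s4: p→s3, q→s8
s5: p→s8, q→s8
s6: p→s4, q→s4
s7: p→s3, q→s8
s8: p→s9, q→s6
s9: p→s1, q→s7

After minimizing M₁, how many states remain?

First remove the unreachable states {s0,s2}; 8 states remain.
Start with accepting vs non-accepting: {s4,s7,s8} | {s1,s3,s5,s6,s9}.
Split {s4,s7,s8} by δ(·,q) → {s4,s7} and {s8}.
Split {s1,s3,s5,s6,s9} by δ(·,p) → {s1,s3,s5} and {s6} and {s9}.
Split {s1,s3,s5} by δ(·,q) → {s1,s5} and {s3}.
Stable partition: {s4,s7} | {s1,s5} | {s8} | {s6} | {s9} | {s3} — 6 equivalence classes.

6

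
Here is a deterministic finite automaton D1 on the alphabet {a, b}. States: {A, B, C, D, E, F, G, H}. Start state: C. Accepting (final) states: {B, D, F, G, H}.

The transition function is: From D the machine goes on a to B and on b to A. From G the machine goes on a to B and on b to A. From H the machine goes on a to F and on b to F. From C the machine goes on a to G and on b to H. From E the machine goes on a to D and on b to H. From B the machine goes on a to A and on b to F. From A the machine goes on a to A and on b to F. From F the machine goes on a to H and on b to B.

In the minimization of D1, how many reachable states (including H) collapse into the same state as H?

1

First remove the unreachable states {D,E}; 6 states remain.
P0 = {B,F,G,H} | {A,C}.
On input a, block {B,F,G,H} splits into {F,G,H} and {B}.
Split {F,G,H} by δ(·,a) → {F,H} and {G}.
Split {F,H} by δ(·,b) → {F} and {H}.
Split {A,C} by δ(·,a) → {A} and {C}.
No further refinement is possible. Final partition (6 blocks): {F} | {A} | {B} | {G} | {H} | {C}.
State H belongs to the block {H}, which has 1 states.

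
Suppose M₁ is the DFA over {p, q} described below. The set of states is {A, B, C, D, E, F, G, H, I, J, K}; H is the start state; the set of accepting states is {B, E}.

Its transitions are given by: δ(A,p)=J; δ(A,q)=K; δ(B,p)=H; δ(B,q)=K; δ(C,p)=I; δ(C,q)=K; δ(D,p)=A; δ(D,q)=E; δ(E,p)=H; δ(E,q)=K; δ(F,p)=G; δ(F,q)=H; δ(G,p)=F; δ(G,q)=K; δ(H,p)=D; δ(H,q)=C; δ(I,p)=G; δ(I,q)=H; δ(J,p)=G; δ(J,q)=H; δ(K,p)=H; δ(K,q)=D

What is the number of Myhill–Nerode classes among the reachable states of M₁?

6

Reachable states from the start: {A,C,D,E,F,G,H,I,J,K}. Unreachable: {B} — drop them.
Initial partition by acceptance: {E} | {A,C,D,F,G,H,I,J,K}.
Refine {A,C,D,F,G,H,I,J,K} on symbol q: members go to different blocks, giving {A,C,F,G,H,I,J,K} and {D}.
Split {A,C,F,G,H,I,J,K} by δ(·,p) → {A,C,F,G,I,J,K} and {H}.
Split {A,C,F,G,I,J,K} by δ(·,p) → {A,C,F,G,I,J} and {K}.
Split {A,C,F,G,I,J} by δ(·,q) → {A,C,G} and {F,I,J}.
The partition is now stable with 6 blocks: {E} | {A,C,G} | {D} | {H} | {K} | {F,I,J}.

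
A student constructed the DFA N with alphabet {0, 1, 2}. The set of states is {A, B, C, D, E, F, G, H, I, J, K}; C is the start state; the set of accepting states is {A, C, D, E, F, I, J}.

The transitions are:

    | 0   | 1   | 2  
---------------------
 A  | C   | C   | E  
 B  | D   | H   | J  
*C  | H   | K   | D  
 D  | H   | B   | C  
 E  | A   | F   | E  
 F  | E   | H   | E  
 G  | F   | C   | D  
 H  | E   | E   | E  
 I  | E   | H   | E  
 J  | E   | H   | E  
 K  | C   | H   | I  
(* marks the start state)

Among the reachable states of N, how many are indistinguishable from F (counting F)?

States {G} cannot be reached from the start state, so discard them.
Initial partition by acceptance: {A,C,D,E,F,I,J} | {B,H,K}.
Split {A,C,D,E,F,I,J} by δ(·,0) → {A,E,F,I,J} and {C,D}.
Refine {A,E,F,I,J} on symbol 0: members go to different blocks, giving {E,F,I,J} and {A}.
Refine {E,F,I,J} on symbol 0: members go to different blocks, giving {F,I,J} and {E}.
On input 0, block {B,H,K} splits into {B,K} and {H}.
No further refinement is possible. Final partition (6 blocks): {F,I,J} | {B,K} | {C,D} | {A} | {E} | {H}.
The equivalence class containing F is {F,I,J}, of size 3.

3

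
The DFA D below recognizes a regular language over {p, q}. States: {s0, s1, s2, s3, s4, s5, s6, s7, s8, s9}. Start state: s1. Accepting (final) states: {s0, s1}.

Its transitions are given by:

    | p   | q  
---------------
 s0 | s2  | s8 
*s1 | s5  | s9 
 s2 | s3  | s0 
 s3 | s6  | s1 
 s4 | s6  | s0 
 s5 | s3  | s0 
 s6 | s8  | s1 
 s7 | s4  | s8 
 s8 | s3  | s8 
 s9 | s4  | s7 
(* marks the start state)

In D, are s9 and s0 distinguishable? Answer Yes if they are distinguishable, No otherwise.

Every state is reachable, so we keep all 10.
Start with accepting vs non-accepting: {s0,s1} | {s2,s3,s4,s5,s6,s7,s8,s9}.
Refine {s2,s3,s4,s5,s6,s7,s8,s9} on symbol q: members go to different blocks, giving {s2,s3,s4,s5,s6} and {s7,s8,s9}.
On input p, block {s2,s3,s4,s5,s6} splits into {s2,s3,s4,s5} and {s6}.
On input p, block {s2,s3,s4,s5} splits into {s2,s5} and {s3,s4}.
The partition is now stable with 5 blocks: {s0,s1} | {s2,s5} | {s7,s8,s9} | {s6} | {s3,s4}.
s9 and s0 end up in different blocks, so they are distinguishable. For instance, the string 'ε' is accepted from only s0.

Yes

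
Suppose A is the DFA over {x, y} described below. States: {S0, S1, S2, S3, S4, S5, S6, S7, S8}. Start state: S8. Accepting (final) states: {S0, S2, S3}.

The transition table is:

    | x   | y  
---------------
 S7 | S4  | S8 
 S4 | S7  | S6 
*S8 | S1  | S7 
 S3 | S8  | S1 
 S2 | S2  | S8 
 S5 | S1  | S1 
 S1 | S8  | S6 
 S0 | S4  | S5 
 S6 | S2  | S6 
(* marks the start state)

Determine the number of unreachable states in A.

Starting at S8 and following transitions, the reachable set is {S1, S2, S4, S6, S7, S8}. That leaves S0, S3, S5 unreachable — 3 in total.

3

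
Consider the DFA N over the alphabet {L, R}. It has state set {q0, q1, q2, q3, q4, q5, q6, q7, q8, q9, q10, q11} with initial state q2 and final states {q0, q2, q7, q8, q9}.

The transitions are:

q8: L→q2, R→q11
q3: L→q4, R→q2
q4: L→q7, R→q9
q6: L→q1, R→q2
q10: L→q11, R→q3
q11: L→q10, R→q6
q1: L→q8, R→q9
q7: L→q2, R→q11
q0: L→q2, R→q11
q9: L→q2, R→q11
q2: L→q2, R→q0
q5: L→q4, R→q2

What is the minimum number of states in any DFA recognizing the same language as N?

5

Reachable states from the start: {q0,q1,q2,q3,q4,q6,q7,q8,q9,q10,q11}. Unreachable: {q5} — drop them.
Start with accepting vs non-accepting: {q0,q2,q7,q8,q9} | {q1,q3,q4,q6,q10,q11}.
Split {q0,q2,q7,q8,q9} by δ(·,R) → {q0,q7,q8,q9} and {q2}.
Refine {q1,q3,q4,q6,q10,q11} on symbol L: members go to different blocks, giving {q3,q6,q10,q11} and {q1,q4}.
Split {q3,q6,q10,q11} by δ(·,L) → {q3,q6} and {q10,q11}.
No further refinement is possible. Final partition (5 blocks): {q0,q7,q8,q9} | {q3,q6} | {q2} | {q1,q4} | {q10,q11}.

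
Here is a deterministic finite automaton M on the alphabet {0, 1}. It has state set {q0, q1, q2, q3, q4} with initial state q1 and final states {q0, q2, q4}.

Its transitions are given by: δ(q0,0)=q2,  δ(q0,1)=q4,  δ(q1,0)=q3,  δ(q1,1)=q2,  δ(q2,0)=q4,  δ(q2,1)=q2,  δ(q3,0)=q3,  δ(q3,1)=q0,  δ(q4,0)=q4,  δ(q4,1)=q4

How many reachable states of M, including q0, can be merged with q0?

All states are reachable from the start state.
P0 = {q0,q2,q4} | {q1,q3}.
No further refinement is possible. Final partition (2 blocks): {q0,q2,q4} | {q1,q3}.
The equivalence class containing q0 is {q0,q2,q4}, of size 3.

3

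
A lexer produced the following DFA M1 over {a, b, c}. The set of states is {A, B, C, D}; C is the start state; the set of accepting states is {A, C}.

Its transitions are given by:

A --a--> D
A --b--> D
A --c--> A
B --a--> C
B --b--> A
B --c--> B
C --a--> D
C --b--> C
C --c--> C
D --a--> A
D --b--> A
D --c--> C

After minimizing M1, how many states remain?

States {B} cannot be reached from the start state, so discard them.
P0 = {A,C} | {D}.
On input b, block {A,C} splits into {A} and {C}.
Stable partition: {A} | {D} | {C} — 3 equivalence classes.

3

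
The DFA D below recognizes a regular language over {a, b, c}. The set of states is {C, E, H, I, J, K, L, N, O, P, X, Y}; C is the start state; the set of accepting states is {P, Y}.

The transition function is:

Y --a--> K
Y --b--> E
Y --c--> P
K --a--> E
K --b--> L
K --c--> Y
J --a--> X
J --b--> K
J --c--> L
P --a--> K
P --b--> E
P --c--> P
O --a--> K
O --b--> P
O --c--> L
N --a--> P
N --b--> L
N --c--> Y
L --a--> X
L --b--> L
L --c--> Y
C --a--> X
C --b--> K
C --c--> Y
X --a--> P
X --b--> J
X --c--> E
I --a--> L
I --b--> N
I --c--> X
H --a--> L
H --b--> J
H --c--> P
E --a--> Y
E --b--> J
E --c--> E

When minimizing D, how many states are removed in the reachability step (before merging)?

BFS from C reaches {C, E, J, K, L, P, X, Y}; the 4 state(s) H, I, N, O are never visited.

4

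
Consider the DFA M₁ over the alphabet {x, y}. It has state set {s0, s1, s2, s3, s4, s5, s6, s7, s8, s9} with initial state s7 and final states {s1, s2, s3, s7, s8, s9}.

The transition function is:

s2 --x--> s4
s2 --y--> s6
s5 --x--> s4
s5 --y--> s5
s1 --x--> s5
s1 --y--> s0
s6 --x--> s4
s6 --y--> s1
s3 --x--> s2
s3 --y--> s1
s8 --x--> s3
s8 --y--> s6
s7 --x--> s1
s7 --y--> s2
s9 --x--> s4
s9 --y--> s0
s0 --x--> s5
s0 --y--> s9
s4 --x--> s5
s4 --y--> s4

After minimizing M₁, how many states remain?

4

First remove the unreachable states {s3,s8}; 8 states remain.
Initial partition by acceptance: {s1,s2,s7,s9} | {s0,s4,s5,s6}.
Split {s1,s2,s7,s9} by δ(·,x) → {s1,s2,s9} and {s7}.
Split {s0,s4,s5,s6} by δ(·,y) → {s0,s6} and {s4,s5}.
The partition is now stable with 4 blocks: {s1,s2,s9} | {s0,s6} | {s7} | {s4,s5}.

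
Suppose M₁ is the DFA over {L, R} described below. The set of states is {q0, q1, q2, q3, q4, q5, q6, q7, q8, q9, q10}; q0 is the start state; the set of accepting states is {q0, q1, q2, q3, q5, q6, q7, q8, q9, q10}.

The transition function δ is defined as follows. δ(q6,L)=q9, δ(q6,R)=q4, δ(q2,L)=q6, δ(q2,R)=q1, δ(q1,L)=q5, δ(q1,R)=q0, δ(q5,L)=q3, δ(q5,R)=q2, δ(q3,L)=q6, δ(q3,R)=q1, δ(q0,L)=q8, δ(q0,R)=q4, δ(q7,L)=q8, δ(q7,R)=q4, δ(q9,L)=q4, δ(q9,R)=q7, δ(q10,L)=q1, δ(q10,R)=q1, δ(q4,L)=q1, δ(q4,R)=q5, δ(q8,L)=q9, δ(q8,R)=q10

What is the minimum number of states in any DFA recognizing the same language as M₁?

All states are reachable from the start state.
Start with accepting vs non-accepting: {q0,q1,q2,q3,q5,q6,q7,q8,q9,q10} | {q4}.
On input L, block {q0,q1,q2,q3,q5,q6,q7,q8,q9,q10} splits into {q0,q1,q2,q3,q5,q6,q7,q8,q10} and {q9}.
Refine {q0,q1,q2,q3,q5,q6,q7,q8,q10} on symbol L: members go to different blocks, giving {q0,q1,q2,q3,q5,q7,q10} and {q6,q8}.
Split {q0,q1,q2,q3,q5,q7,q10} by δ(·,L) → {q0,q2,q3,q7} and {q1,q5,q10}.
Split {q0,q2,q3,q7} by δ(·,R) → {q0,q7} and {q2,q3}.
Refine {q6,q8} on symbol R: members go to different blocks, giving {q6} and {q8}.
Split {q1,q5,q10} by δ(·,L) → {q1,q10} and {q5}.
Refine {q1,q10} on symbol L: members go to different blocks, giving {q1} and {q10}.
Stable partition: {q0,q7} | {q4} | {q9} | {q6} | {q1} | {q2,q3} | {q8} | {q5} | {q10} — 9 equivalence classes.

9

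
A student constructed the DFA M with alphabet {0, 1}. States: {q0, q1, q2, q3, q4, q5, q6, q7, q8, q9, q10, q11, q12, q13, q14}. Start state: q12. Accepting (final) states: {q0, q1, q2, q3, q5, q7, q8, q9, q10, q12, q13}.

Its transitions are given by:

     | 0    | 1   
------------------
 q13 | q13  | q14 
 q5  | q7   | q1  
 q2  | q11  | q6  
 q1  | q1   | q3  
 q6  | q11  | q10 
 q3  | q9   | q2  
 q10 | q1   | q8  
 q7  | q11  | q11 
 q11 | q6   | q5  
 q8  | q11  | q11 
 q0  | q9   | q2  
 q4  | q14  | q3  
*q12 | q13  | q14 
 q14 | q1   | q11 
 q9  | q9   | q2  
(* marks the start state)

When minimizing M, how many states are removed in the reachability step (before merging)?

BFS from q12 reaches {q1, q2, q3, q5, q6, q7, q8, q9, q10, q11, q12, q13, q14}; the 2 state(s) q0, q4 are never visited.

2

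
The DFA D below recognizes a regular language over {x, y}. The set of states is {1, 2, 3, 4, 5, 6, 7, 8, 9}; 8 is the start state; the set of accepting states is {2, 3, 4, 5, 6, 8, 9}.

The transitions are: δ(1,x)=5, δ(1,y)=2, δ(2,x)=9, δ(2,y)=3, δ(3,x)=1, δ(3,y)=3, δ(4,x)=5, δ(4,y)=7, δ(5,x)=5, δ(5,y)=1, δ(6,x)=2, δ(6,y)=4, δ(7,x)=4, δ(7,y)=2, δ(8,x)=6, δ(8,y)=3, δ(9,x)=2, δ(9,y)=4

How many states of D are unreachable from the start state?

Every one of the 9 states is reachable from 8.

0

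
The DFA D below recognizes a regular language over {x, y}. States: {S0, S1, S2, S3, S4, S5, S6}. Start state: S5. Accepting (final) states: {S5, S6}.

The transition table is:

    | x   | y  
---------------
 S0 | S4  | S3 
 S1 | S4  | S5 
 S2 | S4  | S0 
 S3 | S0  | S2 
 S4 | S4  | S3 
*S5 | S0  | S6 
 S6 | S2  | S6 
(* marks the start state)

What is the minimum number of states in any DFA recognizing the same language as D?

States {S1} cannot be reached from the start state, so discard them.
Start with accepting vs non-accepting: {S5,S6} | {S0,S2,S3,S4}.
The partition is now stable with 2 blocks: {S5,S6} | {S0,S2,S3,S4}.

2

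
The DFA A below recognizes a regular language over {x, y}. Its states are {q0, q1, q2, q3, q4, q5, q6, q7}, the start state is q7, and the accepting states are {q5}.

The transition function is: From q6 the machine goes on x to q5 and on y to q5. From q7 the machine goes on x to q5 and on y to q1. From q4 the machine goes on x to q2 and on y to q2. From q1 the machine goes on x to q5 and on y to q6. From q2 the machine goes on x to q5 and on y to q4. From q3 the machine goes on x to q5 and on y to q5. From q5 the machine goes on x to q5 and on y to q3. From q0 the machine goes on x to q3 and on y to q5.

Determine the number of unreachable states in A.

No path from q7 leads to q0, q2, q4; the other 5 states are all reachable.

3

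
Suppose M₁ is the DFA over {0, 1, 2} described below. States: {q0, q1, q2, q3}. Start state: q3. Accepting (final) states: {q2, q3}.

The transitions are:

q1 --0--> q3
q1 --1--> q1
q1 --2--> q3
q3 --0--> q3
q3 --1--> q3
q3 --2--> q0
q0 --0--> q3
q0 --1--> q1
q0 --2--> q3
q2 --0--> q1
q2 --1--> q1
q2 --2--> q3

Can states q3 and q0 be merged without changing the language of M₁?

No

Reachable states from the start: {q0,q1,q3}. Unreachable: {q2} — drop them.
Start with accepting vs non-accepting: {q3} | {q0,q1}.
Stable partition: {q3} | {q0,q1} — 2 equivalence classes.
q3 and q0 end up in different blocks, so they are distinguishable. For instance, the string 'ε' is accepted from only q3.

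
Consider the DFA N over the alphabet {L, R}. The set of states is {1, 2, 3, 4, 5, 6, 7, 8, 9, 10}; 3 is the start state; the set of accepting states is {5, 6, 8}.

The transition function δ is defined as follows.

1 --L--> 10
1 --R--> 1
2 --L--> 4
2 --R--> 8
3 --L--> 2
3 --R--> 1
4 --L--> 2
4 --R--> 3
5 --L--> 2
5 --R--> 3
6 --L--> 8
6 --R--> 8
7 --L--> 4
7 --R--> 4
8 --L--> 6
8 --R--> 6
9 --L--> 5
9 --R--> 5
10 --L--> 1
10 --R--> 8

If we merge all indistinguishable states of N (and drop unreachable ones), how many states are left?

Reachable states from the start: {1,2,3,4,6,8,10}. Unreachable: {5,7,9} — drop them.
P0 = {6,8} | {1,2,3,4,10}.
Refine {1,2,3,4,10} on symbol R: members go to different blocks, giving {1,3,4} and {2,10}.
Stable partition: {6,8} | {1,3,4} | {2,10} — 3 equivalence classes.

3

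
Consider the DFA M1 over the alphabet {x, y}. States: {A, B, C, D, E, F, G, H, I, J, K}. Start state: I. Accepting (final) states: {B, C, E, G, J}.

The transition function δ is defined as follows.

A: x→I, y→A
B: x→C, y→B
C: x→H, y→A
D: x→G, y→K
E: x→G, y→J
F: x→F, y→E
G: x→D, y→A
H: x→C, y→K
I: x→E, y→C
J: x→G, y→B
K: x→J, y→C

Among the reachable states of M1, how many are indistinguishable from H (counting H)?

States {F} cannot be reached from the start state, so discard them.
Initial partition by acceptance: {B,C,E,G,J} | {A,D,H,I,K}.
Split {B,C,E,G,J} by δ(·,x) → {B,E,J} and {C,G}.
On input x, block {A,D,H,I,K} splits into {D,H} and {I,K} and {A}.
Stable partition: {B,E,J} | {D,H} | {C,G} | {I,K} | {A} — 5 equivalence classes.
State H belongs to the block {D,H}, which has 2 states.

2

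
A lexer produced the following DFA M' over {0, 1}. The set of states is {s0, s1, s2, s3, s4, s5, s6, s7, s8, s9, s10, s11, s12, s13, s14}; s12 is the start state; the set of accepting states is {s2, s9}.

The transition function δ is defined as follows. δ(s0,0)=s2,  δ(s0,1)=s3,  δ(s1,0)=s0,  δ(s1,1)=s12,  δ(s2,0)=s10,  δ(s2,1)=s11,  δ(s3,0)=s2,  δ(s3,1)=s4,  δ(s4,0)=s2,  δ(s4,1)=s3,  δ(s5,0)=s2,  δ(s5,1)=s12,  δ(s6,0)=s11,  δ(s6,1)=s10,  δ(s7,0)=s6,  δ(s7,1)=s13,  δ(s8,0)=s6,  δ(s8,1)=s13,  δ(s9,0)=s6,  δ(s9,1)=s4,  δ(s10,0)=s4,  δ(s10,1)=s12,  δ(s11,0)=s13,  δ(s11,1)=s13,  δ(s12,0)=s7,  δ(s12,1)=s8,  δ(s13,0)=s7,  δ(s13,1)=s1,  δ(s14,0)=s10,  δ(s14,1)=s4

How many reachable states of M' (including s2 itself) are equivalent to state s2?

1

States {s5,s9,s14} cannot be reached from the start state, so discard them.
Start with accepting vs non-accepting: {s2} | {s0,s1,s3,s4,s6,s7,s8,s10,s11,s12,s13}.
Split {s0,s1,s3,s4,s6,s7,s8,s10,s11,s12,s13} by δ(·,0) → {s1,s6,s7,s8,s10,s11,s12,s13} and {s0,s3,s4}.
Refine {s1,s6,s7,s8,s10,s11,s12,s13} on symbol 0: members go to different blocks, giving {s6,s7,s8,s11,s12,s13} and {s1,s10}.
Refine {s6,s7,s8,s11,s12,s13} on symbol 1: members go to different blocks, giving {s7,s8,s11,s12} and {s6,s13}.
Refine {s7,s8,s11,s12} on symbol 0: members go to different blocks, giving {s7,s8,s11} and {s12}.
No further refinement is possible. Final partition (6 blocks): {s2} | {s7,s8,s11} | {s0,s3,s4} | {s1,s10} | {s6,s13} | {s12}.
The equivalence class containing s2 is {s2}, of size 1.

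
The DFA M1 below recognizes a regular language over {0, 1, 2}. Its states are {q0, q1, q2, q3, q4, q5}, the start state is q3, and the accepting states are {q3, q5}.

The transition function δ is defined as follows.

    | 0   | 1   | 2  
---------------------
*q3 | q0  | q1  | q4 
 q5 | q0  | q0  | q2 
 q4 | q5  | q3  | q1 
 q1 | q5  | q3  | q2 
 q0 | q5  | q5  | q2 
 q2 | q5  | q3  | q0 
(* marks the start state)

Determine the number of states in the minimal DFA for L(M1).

2

P0 = {q3,q5} | {q0,q1,q2,q4}.
The partition is now stable with 2 blocks: {q3,q5} | {q0,q1,q2,q4}.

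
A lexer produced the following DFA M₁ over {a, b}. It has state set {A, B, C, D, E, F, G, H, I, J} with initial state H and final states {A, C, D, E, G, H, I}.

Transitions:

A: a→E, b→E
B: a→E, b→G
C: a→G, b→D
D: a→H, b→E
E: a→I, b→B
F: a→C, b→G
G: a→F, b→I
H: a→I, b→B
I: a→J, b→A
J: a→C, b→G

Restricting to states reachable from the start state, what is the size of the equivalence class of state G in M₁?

1

All states are reachable from the start state.
Start with accepting vs non-accepting: {A,C,D,E,G,H,I} | {B,F,J}.
Split {A,C,D,E,G,H,I} by δ(·,a) → {A,C,D,E,H} and {G,I}.
Split {A,C,D,E,H} by δ(·,a) → {C,E,H} and {A,D}.
Refine {C,E,H} on symbol b: members go to different blocks, giving {E,H} and {C}.
Refine {B,F,J} on symbol a: members go to different blocks, giving {F,J} and {B}.
Refine {G,I} on symbol b: members go to different blocks, giving {G} and {I}.
Stable partition: {E,H} | {F,J} | {G} | {A,D} | {C} | {B} | {I} — 7 equivalence classes.
State G belongs to the block {G}, which has 1 states.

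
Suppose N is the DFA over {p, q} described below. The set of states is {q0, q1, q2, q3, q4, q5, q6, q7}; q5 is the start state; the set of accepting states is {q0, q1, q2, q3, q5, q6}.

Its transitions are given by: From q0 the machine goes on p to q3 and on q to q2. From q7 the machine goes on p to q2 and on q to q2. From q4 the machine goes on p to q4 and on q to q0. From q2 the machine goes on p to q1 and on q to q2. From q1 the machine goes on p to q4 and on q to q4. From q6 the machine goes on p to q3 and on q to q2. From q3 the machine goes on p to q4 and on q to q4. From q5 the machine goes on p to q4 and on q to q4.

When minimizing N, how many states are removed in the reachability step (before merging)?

2

BFS from q5 reaches {q0, q1, q2, q3, q4, q5}; the 2 state(s) q6, q7 are never visited.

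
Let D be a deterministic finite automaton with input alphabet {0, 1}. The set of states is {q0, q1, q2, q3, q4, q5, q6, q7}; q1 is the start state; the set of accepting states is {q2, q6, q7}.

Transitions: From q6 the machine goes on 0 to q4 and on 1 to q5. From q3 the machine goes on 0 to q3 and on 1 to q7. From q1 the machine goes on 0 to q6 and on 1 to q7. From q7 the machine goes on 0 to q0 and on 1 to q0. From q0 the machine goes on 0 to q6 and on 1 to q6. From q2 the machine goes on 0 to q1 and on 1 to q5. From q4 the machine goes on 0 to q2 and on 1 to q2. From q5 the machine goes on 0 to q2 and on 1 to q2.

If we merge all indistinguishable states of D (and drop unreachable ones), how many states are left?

States {q3} cannot be reached from the start state, so discard them.
P0 = {q2,q6,q7} | {q0,q1,q4,q5}.
No further refinement is possible. Final partition (2 blocks): {q2,q6,q7} | {q0,q1,q4,q5}.

2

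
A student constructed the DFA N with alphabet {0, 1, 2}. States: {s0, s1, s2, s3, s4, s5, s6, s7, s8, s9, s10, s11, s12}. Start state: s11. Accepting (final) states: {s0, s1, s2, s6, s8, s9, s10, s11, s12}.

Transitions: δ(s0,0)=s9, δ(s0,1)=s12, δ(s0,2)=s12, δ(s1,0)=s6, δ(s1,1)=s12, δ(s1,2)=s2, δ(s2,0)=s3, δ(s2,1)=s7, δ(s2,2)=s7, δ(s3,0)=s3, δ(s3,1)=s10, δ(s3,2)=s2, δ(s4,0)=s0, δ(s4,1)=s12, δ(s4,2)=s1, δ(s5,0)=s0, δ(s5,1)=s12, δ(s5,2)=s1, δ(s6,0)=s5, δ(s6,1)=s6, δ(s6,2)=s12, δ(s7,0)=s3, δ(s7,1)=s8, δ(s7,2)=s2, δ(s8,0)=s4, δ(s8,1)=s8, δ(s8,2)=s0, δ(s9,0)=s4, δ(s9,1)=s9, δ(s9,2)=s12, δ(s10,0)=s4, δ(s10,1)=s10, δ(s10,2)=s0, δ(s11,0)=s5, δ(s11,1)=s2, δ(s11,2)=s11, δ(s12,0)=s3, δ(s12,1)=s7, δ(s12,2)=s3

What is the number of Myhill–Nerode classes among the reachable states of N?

P0 = {s0,s1,s2,s6,s8,s9,s10,s11,s12} | {s3,s4,s5,s7}.
Refine {s0,s1,s2,s6,s8,s9,s10,s11,s12} on symbol 0: members go to different blocks, giving {s2,s6,s8,s9,s10,s11,s12} and {s0,s1}.
On input 1, block {s2,s6,s8,s9,s10,s11,s12} splits into {s6,s8,s9,s10,s11} and {s2,s12}.
Refine {s6,s8,s9,s10,s11} on symbol 1: members go to different blocks, giving {s6,s8,s9,s10} and {s11}.
Split {s6,s8,s9,s10} by δ(·,2) → {s6,s9} and {s8,s10}.
On input 0, block {s3,s4,s5,s7} splits into {s3,s7} and {s4,s5}.
Stable partition: {s6,s9} | {s3,s7} | {s0,s1} | {s2,s12} | {s11} | {s8,s10} | {s4,s5} — 7 equivalence classes.

7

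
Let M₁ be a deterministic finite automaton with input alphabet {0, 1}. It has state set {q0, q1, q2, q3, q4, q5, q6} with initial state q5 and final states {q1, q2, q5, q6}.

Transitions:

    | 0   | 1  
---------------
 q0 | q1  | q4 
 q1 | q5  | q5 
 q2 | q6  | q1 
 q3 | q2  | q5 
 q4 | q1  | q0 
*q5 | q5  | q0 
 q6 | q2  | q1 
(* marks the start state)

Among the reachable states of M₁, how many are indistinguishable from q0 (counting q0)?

States {q2,q3,q6} cannot be reached from the start state, so discard them.
Initial partition by acceptance: {q1,q5} | {q0,q4}.
On input 1, block {q1,q5} splits into {q1} and {q5}.
Stable partition: {q1} | {q0,q4} | {q5} — 3 equivalence classes.
The equivalence class containing q0 is {q0,q4}, of size 2.

2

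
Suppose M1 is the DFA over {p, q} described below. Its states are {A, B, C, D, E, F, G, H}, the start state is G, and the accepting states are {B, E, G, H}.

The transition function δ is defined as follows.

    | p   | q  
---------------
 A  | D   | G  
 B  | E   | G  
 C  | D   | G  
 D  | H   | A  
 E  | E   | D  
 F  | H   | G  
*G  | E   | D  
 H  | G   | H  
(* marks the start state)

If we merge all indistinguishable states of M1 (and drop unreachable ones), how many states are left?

First remove the unreachable states {B,C,F}; 5 states remain.
Start with accepting vs non-accepting: {E,G,H} | {A,D}.
Split {E,G,H} by δ(·,q) → {E,G} and {H}.
Split {A,D} by δ(·,p) → {A} and {D}.
The partition is now stable with 4 blocks: {E,G} | {A} | {H} | {D}.

4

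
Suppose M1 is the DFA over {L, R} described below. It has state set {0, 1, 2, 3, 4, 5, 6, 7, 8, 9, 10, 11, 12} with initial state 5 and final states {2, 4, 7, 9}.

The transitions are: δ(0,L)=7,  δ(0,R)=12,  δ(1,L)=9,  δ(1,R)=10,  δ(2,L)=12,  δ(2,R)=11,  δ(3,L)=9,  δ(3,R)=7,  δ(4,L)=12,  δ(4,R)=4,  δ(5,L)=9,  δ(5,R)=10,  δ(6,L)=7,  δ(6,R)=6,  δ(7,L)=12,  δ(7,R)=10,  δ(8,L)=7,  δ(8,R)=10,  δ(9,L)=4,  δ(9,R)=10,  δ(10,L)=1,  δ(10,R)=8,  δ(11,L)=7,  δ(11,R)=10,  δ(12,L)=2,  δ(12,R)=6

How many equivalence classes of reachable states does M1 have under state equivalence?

9

States {0,3} cannot be reached from the start state, so discard them.
Start with accepting vs non-accepting: {2,4,7,9} | {1,5,6,8,10,11,12}.
Split {2,4,7,9} by δ(·,L) → {2,4,7} and {9}.
On input R, block {2,4,7} splits into {2,7} and {4}.
Refine {1,5,6,8,10,11,12} on symbol L: members go to different blocks, giving {6,8,11,12} and {1,5} and {10}.
On input R, block {2,7} splits into {2} and {7}.
Split {6,8,11,12} by δ(·,L) → {6,8,11} and {12}.
Split {6,8,11} by δ(·,R) → {8,11} and {6}.
Stable partition: {2} | {8,11} | {9} | {4} | {1,5} | {10} | {7} | {12} | {6} — 9 equivalence classes.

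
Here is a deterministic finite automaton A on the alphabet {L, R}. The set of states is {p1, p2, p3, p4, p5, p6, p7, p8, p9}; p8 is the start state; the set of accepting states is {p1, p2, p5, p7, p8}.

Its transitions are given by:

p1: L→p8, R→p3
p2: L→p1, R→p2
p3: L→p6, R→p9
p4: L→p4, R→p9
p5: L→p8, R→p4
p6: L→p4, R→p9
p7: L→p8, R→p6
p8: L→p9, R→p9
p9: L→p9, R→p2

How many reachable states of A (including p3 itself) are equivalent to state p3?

States {p5,p7} cannot be reached from the start state, so discard them.
Start with accepting vs non-accepting: {p1,p2,p8} | {p3,p4,p6,p9}.
Split {p1,p2,p8} by δ(·,L) → {p1,p2} and {p8}.
On input L, block {p1,p2} splits into {p1} and {p2}.
Split {p3,p4,p6,p9} by δ(·,R) → {p3,p4,p6} and {p9}.
No further refinement is possible. Final partition (5 blocks): {p1} | {p3,p4,p6} | {p8} | {p2} | {p9}.
The equivalence class containing p3 is {p3,p4,p6}, of size 3.

3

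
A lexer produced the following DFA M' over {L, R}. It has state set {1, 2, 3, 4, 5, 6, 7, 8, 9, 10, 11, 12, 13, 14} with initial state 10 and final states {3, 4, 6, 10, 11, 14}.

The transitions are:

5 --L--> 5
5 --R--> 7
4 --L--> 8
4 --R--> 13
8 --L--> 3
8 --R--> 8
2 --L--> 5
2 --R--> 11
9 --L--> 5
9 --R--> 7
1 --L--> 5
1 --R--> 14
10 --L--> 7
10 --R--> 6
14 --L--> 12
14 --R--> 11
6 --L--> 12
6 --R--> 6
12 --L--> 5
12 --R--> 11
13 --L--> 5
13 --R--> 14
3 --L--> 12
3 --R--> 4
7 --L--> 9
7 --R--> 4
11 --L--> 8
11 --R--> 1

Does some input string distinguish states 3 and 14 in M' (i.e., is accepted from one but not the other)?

No

Reachable states from the start: {1,3,4,5,6,7,8,9,10,11,12,13,14}. Unreachable: {2} — drop them.
P0 = {3,4,6,10,11,14} | {1,5,7,8,9,12,13}.
Split {3,4,6,10,11,14} by δ(·,R) → {3,6,10,14} and {4,11}.
On input R, block {3,6,10,14} splits into {3,14} and {6,10}.
Split {1,5,7,8,9,12,13} by δ(·,L) → {1,5,7,9,12,13} and {8}.
On input R, block {1,5,7,9,12,13} splits into {1,13} and {5,9} and {7,12}.
No further refinement is possible. Final partition (7 blocks): {3,14} | {1,13} | {4,11} | {6,10} | {8} | {5,9} | {7,12}.
3 and 14 lie in the same block of the stable partition, so they are equivalent — no string distinguishes them.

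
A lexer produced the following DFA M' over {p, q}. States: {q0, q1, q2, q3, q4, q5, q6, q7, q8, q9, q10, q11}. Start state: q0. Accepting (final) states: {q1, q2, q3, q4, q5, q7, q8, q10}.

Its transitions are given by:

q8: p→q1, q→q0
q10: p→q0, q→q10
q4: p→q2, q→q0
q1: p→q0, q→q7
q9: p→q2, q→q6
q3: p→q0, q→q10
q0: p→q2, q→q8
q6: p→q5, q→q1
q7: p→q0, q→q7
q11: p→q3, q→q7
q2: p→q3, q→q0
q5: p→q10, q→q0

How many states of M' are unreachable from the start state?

No path from q0 leads to q4, q5, q6, q9, q11; the other 7 states are all reachable.

5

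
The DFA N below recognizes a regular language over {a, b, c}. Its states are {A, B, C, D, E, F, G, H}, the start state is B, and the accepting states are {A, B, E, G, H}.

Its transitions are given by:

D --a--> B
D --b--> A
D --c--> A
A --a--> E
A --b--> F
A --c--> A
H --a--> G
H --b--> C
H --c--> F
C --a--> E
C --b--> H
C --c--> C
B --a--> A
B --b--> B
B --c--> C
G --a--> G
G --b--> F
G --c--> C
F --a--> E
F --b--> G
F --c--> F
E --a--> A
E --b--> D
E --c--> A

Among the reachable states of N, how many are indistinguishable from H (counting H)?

2

Start with accepting vs non-accepting: {A,B,E,G,H} | {C,D,F}.
Refine {A,B,E,G,H} on symbol b: members go to different blocks, giving {A,E,G,H} and {B}.
Refine {A,E,G,H} on symbol c: members go to different blocks, giving {A,E} and {G,H}.
On input a, block {C,D,F} splits into {C,F} and {D}.
Split {A,E} by δ(·,b) → {A} and {E}.
No further refinement is possible. Final partition (6 blocks): {A} | {C,F} | {B} | {G,H} | {D} | {E}.
State H belongs to the block {G,H}, which has 2 states.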